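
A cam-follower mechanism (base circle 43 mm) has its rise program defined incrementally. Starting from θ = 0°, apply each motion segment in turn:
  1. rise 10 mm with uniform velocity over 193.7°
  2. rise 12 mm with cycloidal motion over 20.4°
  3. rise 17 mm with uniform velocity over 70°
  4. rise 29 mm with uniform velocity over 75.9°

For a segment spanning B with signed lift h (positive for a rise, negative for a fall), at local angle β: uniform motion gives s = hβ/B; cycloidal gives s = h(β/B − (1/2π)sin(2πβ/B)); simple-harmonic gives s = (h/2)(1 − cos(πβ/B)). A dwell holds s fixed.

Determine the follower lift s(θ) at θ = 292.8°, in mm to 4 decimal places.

seg 1 [0°–193.7°] uniform, h=10: full span → s += 10 → s = 10.0000
seg 2 [193.7°–214.1°] cycloidal, h=12: full span → s += 12 → s = 22.0000
seg 3 [214.1°–284.1°] uniform, h=17: full span → s += 17 → s = 39.0000
seg 4 [284.1°–360°] uniform, h=29: θ=292.8° here. β=8.7, B=75.9. 29·8.7/75.9 = 3.3241 → s = 42.3241

42.3241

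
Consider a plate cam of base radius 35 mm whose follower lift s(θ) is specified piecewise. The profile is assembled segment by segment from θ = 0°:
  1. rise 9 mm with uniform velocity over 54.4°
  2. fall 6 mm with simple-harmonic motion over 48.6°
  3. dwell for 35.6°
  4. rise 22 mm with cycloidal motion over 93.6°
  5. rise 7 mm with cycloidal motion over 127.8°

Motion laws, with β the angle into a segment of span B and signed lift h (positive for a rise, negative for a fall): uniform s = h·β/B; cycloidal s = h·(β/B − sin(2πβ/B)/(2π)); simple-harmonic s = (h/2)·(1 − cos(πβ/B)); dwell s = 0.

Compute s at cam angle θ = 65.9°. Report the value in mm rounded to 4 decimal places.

seg 1 [0°–54.4°] uniform, h=9: full span → s += 9 → s = 9.0000
seg 2 [54.4°–103°] simple-harmonic, h=-6: θ=65.9° here. β=11.5, B=48.6. -6/2·(1 − cos(π·0.2366)) = -0.7914 → s = 8.2086

8.2086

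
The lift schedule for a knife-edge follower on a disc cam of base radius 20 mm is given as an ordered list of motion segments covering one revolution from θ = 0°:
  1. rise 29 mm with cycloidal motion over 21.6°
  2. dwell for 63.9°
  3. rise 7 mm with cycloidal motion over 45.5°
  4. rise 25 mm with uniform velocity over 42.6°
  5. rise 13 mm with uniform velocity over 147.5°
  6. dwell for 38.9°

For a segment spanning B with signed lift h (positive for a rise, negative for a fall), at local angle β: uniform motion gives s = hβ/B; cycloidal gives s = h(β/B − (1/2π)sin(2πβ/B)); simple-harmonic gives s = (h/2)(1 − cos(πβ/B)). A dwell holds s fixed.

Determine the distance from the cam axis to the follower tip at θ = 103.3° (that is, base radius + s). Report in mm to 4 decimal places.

seg 1 [0°–21.6°] cycloidal, h=29: full span → s += 29 → s = 29.0000
seg 2 [21.6°–85.5°] dwell: s stays 29.0000
seg 3 [85.5°–131°] cycloidal, h=7: θ=103.3° here. β=17.8, B=45.5. 7·(0.3912 − sin(2π·0.3912)/(2π)) = 2.0349 → s = 31.0349
radial distance = base radius + s = 20 + 31.0349 = 51.0349

51.0349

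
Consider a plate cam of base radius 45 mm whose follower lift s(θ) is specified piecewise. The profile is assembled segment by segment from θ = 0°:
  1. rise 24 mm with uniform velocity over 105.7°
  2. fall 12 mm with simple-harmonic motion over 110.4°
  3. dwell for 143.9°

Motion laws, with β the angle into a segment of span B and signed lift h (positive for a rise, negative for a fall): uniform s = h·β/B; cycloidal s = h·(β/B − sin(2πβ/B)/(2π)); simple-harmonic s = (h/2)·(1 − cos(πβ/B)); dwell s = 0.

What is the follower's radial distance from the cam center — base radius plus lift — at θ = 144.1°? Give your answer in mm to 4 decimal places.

seg 1 [0°–105.7°] uniform, h=24: full span → s += 24 → s = 24.0000
seg 2 [105.7°–216.1°] simple-harmonic, h=-12: θ=144.1° here. β=38.4, B=110.4. -12/2·(1 − cos(π·0.3478)) = -3.2396 → s = 20.7604
radial distance = base radius + s = 45 + 20.7604 = 65.7604

65.7604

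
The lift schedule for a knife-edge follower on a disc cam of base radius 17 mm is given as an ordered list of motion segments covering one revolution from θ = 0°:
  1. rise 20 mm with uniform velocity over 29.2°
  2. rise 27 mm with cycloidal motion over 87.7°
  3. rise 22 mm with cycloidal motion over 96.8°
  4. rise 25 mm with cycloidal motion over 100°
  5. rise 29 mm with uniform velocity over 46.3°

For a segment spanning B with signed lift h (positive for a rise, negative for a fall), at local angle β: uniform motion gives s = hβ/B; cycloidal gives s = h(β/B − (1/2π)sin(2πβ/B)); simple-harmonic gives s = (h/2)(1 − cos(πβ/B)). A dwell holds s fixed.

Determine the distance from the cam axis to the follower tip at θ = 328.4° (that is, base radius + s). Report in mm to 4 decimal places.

seg 1 [0°–29.2°] uniform, h=20: full span → s += 20 → s = 20.0000
seg 2 [29.2°–116.9°] cycloidal, h=27: full span → s += 27 → s = 47.0000
seg 3 [116.9°–213.7°] cycloidal, h=22: full span → s += 22 → s = 69.0000
seg 4 [213.7°–313.7°] cycloidal, h=25: full span → s += 25 → s = 94.0000
seg 5 [313.7°–360°] uniform, h=29: θ=328.4° here. β=14.7, B=46.3. 29·14.7/46.3 = 9.2073 → s = 103.2073
radial distance = base radius + s = 17 + 103.2073 = 120.2073

120.2073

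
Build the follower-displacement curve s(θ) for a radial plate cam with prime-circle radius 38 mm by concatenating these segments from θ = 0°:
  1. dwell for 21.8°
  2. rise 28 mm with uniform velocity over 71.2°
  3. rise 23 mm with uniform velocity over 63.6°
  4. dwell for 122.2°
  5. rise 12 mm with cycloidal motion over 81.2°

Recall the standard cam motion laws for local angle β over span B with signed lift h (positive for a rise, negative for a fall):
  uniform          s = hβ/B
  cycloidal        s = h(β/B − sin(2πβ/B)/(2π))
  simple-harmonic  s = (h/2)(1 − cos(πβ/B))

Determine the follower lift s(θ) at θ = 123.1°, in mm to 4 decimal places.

seg 1 [0°–21.8°] dwell: s stays 0.0000
seg 2 [21.8°–93°] uniform, h=28: full span → s += 28 → s = 28.0000
seg 3 [93°–156.6°] uniform, h=23: θ=123.1° here. β=30.1, B=63.6. 23·30.1/63.6 = 10.8852 → s = 38.8852

38.8852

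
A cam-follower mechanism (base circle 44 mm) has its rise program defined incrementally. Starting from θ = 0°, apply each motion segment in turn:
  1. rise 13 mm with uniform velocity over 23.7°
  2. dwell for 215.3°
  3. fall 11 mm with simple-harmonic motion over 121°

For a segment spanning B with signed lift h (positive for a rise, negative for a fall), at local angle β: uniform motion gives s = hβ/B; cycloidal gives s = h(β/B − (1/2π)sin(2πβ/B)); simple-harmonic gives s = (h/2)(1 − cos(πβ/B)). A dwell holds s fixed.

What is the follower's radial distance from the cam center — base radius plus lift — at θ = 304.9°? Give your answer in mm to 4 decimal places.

seg 1 [0°–23.7°] uniform, h=13: full span → s += 13 → s = 13.0000
seg 2 [23.7°–239°] dwell: s stays 13.0000
seg 3 [239°–360°] simple-harmonic, h=-11: θ=304.9° here. β=65.9, B=121. -11/2·(1 − cos(π·0.5446)) = -6.2686 → s = 6.7314
radial distance = base radius + s = 44 + 6.7314 = 50.7314

50.7314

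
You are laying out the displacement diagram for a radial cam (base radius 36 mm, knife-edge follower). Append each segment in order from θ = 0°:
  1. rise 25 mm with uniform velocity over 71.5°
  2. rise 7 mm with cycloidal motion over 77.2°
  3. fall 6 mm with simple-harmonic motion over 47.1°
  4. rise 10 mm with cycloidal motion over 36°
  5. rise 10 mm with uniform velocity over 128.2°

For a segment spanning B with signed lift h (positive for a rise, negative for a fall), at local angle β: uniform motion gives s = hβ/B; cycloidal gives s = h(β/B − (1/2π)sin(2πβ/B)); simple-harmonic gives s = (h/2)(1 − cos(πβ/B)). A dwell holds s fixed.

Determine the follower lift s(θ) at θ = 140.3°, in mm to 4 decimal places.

seg 1 [0°–71.5°] uniform, h=25: full span → s += 25 → s = 25.0000
seg 2 [71.5°–148.7°] cycloidal, h=7: θ=140.3° here. β=68.8, B=77.2. 7·(0.8912 − sin(2π·0.8912)/(2π)) = 6.9420 → s = 31.9420

31.9420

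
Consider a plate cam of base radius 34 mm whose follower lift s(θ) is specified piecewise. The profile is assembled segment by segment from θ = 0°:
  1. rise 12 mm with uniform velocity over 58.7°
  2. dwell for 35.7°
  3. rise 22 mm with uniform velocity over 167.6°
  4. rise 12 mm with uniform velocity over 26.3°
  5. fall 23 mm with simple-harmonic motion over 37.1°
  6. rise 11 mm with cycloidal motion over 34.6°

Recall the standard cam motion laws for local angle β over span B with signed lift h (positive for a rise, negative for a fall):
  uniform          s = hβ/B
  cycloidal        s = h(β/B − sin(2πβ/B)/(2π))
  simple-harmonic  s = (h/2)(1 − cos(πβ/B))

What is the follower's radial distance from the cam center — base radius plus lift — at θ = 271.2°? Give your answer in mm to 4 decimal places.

seg 1 [0°–58.7°] uniform, h=12: full span → s += 12 → s = 12.0000
seg 2 [58.7°–94.4°] dwell: s stays 12.0000
seg 3 [94.4°–262°] uniform, h=22: full span → s += 22 → s = 34.0000
seg 4 [262°–288.3°] uniform, h=12: θ=271.2° here. β=9.2, B=26.3. 12·9.2/26.3 = 4.1977 → s = 38.1977
radial distance = base radius + s = 34 + 38.1977 = 72.1977

72.1977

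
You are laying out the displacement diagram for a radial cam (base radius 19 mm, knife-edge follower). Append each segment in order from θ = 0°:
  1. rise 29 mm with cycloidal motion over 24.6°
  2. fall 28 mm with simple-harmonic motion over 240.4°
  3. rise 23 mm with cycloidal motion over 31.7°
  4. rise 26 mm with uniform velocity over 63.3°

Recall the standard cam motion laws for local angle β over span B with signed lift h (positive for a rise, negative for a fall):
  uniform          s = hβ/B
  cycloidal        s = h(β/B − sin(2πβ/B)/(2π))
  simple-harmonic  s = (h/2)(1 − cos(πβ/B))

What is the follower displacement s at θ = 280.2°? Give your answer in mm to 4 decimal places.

seg 1 [0°–24.6°] cycloidal, h=29: full span → s += 29 → s = 29.0000
seg 2 [24.6°–265°] simple-harmonic, h=-28: full span → s += -28 → s = 1.0000
seg 3 [265°–296.7°] cycloidal, h=23: θ=280.2° here. β=15.2, B=31.7. 23·(0.4795 − sin(2π·0.4795)/(2π)) = 10.5581 → s = 11.5581

11.5581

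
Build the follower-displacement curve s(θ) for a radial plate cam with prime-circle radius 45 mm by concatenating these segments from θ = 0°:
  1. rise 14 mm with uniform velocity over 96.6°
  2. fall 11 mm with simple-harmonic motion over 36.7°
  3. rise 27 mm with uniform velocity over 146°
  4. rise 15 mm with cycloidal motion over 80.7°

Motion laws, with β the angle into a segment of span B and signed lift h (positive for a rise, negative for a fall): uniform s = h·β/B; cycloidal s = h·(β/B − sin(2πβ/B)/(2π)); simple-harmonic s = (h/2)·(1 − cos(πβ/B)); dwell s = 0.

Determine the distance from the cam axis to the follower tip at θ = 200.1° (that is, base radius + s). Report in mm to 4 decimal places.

seg 1 [0°–96.6°] uniform, h=14: full span → s += 14 → s = 14.0000
seg 2 [96.6°–133.3°] simple-harmonic, h=-11: full span → s += -11 → s = 3.0000
seg 3 [133.3°–279.3°] uniform, h=27: θ=200.1° here. β=66.8, B=146. 27·66.8/146 = 12.3534 → s = 15.3534
radial distance = base radius + s = 45 + 15.3534 = 60.3534

60.3534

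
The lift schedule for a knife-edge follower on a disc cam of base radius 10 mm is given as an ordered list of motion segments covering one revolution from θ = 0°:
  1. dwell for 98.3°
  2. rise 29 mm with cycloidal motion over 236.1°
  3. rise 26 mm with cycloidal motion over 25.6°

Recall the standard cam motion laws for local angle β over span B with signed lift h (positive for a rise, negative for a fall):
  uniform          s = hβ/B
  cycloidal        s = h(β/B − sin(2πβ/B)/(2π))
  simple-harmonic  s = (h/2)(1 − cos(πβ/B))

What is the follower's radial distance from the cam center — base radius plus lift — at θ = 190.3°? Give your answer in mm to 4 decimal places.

seg 1 [0°–98.3°] dwell: s stays 0.0000
seg 2 [98.3°–334.4°] cycloidal, h=29: θ=190.3° here. β=92, B=236.1. 29·(0.3897 − sin(2π·0.3897)/(2π)) = 8.3508 → s = 8.3508
radial distance = base radius + s = 10 + 8.3508 = 18.3508

18.3508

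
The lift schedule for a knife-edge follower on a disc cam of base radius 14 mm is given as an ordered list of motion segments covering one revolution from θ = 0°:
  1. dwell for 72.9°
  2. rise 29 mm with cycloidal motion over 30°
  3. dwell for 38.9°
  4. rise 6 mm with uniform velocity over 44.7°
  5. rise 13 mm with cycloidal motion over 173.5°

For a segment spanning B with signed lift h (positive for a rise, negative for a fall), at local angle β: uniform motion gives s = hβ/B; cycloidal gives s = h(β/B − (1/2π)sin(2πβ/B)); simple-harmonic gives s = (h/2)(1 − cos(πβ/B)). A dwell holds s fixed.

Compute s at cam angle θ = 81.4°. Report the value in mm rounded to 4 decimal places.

seg 1 [0°–72.9°] dwell: s stays 0.0000
seg 2 [72.9°–102.9°] cycloidal, h=29: θ=81.4° here. β=8.5, B=30. 29·(0.2833 − sin(2π·0.2833)/(2π)) = 3.7020 → s = 3.7020

3.7020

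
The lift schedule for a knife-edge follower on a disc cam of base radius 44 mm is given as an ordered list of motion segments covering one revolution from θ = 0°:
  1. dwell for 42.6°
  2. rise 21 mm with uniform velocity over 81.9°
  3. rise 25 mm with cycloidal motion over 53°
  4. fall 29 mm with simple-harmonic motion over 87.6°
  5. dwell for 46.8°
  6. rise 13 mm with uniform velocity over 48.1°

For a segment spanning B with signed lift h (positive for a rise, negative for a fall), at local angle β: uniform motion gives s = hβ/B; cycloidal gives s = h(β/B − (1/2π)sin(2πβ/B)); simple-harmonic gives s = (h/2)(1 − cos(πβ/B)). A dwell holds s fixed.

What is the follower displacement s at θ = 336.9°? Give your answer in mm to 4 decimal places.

seg 1 [0°–42.6°] dwell: s stays 0.0000
seg 2 [42.6°–124.5°] uniform, h=21: full span → s += 21 → s = 21.0000
seg 3 [124.5°–177.5°] cycloidal, h=25: full span → s += 25 → s = 46.0000
seg 4 [177.5°–265.1°] simple-harmonic, h=-29: full span → s += -29 → s = 17.0000
seg 5 [265.1°–311.9°] dwell: s stays 17.0000
seg 6 [311.9°–360°] uniform, h=13: θ=336.9° here. β=25, B=48.1. 13·25/48.1 = 6.7568 → s = 23.7568

23.7568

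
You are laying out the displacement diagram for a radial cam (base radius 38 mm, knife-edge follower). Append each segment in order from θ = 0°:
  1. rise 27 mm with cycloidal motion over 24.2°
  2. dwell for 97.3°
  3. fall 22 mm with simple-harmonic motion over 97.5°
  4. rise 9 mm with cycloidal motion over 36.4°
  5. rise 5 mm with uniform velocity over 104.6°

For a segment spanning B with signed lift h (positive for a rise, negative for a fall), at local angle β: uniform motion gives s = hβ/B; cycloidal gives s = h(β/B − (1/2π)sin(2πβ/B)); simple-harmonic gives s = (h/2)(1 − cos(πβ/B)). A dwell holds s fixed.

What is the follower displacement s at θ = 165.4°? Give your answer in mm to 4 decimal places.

seg 1 [0°–24.2°] cycloidal, h=27: full span → s += 27 → s = 27.0000
seg 2 [24.2°–121.5°] dwell: s stays 27.0000
seg 3 [121.5°–219°] simple-harmonic, h=-22: θ=165.4° here. β=43.9, B=97.5. -22/2·(1 − cos(π·0.4503)) = -9.2880 → s = 17.7120

17.7120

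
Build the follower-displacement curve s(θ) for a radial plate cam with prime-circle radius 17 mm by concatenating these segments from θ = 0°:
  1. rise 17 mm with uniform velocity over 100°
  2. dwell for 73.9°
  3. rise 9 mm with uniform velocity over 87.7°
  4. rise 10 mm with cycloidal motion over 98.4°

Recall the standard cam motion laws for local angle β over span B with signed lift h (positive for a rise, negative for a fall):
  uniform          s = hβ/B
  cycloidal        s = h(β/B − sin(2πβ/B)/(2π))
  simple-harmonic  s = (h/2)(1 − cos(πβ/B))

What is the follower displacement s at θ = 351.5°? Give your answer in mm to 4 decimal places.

seg 1 [0°–100°] uniform, h=17: full span → s += 17 → s = 17.0000
seg 2 [100°–173.9°] dwell: s stays 17.0000
seg 3 [173.9°–261.6°] uniform, h=9: full span → s += 9 → s = 26.0000
seg 4 [261.6°–360°] cycloidal, h=10: θ=351.5° here. β=89.9, B=98.4. 10·(0.9136 − sin(2π·0.9136)/(2π)) = 9.9582 → s = 35.9582

35.9582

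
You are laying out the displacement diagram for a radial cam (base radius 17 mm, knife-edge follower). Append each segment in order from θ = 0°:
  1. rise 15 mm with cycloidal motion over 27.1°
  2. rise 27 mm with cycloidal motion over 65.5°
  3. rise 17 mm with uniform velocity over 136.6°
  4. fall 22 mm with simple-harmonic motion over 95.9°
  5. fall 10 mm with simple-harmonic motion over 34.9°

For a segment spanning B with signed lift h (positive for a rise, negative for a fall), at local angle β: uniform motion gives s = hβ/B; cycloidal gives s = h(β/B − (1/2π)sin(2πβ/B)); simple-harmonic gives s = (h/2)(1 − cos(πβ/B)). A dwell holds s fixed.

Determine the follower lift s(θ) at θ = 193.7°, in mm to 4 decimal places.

seg 1 [0°–27.1°] cycloidal, h=15: full span → s += 15 → s = 15.0000
seg 2 [27.1°–92.6°] cycloidal, h=27: full span → s += 27 → s = 42.0000
seg 3 [92.6°–229.2°] uniform, h=17: θ=193.7° here. β=101.1, B=136.6. 17·101.1/136.6 = 12.5820 → s = 54.5820

54.5820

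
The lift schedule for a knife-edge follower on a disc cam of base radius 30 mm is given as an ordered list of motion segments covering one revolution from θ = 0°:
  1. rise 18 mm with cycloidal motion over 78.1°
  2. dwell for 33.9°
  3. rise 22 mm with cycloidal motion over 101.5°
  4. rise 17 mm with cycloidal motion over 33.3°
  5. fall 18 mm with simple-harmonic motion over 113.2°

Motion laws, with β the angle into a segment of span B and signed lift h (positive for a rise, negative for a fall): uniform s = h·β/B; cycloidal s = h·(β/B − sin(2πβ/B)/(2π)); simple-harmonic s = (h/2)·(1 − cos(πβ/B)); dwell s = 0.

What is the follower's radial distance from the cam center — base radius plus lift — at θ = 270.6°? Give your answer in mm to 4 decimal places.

seg 1 [0°–78.1°] cycloidal, h=18: full span → s += 18 → s = 18.0000
seg 2 [78.1°–112°] dwell: s stays 18.0000
seg 3 [112°–213.5°] cycloidal, h=22: full span → s += 22 → s = 40.0000
seg 4 [213.5°–246.8°] cycloidal, h=17: full span → s += 17 → s = 57.0000
seg 5 [246.8°–360°] simple-harmonic, h=-18: θ=270.6° here. β=23.8, B=113.2. -18/2·(1 − cos(π·0.2102)) = -1.8929 → s = 55.1071
radial distance = base radius + s = 30 + 55.1071 = 85.1071

85.1071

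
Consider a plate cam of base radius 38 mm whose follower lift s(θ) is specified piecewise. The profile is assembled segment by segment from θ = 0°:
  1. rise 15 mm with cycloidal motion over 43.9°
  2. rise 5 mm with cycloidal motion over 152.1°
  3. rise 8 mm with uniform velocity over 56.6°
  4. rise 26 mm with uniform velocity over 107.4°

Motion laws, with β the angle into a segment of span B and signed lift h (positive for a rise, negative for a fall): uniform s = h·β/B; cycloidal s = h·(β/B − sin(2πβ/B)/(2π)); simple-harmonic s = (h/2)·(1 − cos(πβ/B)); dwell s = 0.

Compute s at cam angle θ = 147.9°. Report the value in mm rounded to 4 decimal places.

seg 1 [0°–43.9°] cycloidal, h=15: full span → s += 15 → s = 15.0000
seg 2 [43.9°–196°] cycloidal, h=5: θ=147.9° here. β=104, B=152.1. 5·(0.6838 − sin(2π·0.6838)/(2π)) = 4.1466 → s = 19.1466

19.1466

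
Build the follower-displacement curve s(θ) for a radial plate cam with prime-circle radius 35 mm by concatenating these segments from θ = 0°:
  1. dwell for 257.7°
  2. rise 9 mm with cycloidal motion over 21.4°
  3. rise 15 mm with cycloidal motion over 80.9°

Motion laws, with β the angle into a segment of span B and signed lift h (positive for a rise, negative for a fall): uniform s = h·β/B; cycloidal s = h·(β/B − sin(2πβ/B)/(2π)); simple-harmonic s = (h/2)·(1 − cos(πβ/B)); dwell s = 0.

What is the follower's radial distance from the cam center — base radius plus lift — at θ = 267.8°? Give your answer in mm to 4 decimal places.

seg 1 [0°–257.7°] dwell: s stays 0.0000
seg 2 [257.7°–279.1°] cycloidal, h=9: θ=267.8° here. β=10.1, B=21.4. 9·(0.4720 − sin(2π·0.4720)/(2π)) = 3.9966 → s = 3.9966
radial distance = base radius + s = 35 + 3.9966 = 38.9966

38.9966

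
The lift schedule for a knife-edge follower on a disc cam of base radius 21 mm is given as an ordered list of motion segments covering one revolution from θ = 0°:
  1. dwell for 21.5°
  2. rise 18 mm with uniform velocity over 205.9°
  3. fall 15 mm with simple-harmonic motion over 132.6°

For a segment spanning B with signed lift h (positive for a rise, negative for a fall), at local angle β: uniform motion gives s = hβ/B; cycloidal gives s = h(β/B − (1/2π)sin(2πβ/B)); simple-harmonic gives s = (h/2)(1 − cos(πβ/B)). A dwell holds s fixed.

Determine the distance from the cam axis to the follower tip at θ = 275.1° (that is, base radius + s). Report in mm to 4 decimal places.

seg 1 [0°–21.5°] dwell: s stays 0.0000
seg 2 [21.5°–227.4°] uniform, h=18: full span → s += 18 → s = 18.0000
seg 3 [227.4°–360°] simple-harmonic, h=-15: θ=275.1° here. β=47.7, B=132.6. -15/2·(1 − cos(π·0.3597)) = -4.3009 → s = 13.6991
radial distance = base radius + s = 21 + 13.6991 = 34.6991

34.6991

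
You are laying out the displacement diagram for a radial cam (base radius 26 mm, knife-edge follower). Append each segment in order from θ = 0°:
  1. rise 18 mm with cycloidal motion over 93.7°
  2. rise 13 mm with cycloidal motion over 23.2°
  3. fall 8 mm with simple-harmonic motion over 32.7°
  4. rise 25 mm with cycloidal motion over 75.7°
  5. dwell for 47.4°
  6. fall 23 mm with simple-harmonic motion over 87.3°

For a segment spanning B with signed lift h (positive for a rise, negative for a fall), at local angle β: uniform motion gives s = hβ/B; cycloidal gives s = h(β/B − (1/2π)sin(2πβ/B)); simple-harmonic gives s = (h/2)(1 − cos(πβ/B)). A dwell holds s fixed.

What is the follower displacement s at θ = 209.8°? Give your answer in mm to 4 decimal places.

seg 1 [0°–93.7°] cycloidal, h=18: full span → s += 18 → s = 18.0000
seg 2 [93.7°–116.9°] cycloidal, h=13: full span → s += 13 → s = 31.0000
seg 3 [116.9°–149.6°] simple-harmonic, h=-8: full span → s += -8 → s = 23.0000
seg 4 [149.6°–225.3°] cycloidal, h=25: θ=209.8° here. β=60.2, B=75.7. 25·(0.7952 − sin(2π·0.7952)/(2π)) = 23.7003 → s = 46.7003

46.7003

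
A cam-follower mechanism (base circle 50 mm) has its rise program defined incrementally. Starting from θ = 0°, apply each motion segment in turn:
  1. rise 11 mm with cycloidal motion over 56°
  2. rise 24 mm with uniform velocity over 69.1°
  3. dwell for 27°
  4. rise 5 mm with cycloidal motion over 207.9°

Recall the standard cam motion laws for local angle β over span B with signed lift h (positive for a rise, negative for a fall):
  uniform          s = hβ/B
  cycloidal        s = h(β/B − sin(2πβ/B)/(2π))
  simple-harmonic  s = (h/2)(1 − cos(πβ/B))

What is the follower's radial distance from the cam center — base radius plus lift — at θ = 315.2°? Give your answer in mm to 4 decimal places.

seg 1 [0°–56°] cycloidal, h=11: full span → s += 11 → s = 11.0000
seg 2 [56°–125.1°] uniform, h=24: full span → s += 24 → s = 35.0000
seg 3 [125.1°–152.1°] dwell: s stays 35.0000
seg 4 [152.1°–360°] cycloidal, h=5: θ=315.2° here. β=163.1, B=207.9. 5·(0.7845 − sin(2π·0.7845)/(2π)) = 4.6997 → s = 39.6997
radial distance = base radius + s = 50 + 39.6997 = 89.6997

89.6997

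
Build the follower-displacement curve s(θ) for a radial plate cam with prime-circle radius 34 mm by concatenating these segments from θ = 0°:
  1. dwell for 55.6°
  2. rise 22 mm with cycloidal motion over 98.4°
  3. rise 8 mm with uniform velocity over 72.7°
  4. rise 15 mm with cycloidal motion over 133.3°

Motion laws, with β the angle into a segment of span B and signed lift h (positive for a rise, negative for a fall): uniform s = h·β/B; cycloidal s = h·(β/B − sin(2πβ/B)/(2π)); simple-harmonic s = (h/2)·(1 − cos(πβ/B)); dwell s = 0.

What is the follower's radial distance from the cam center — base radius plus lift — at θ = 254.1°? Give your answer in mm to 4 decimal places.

seg 1 [0°–55.6°] dwell: s stays 0.0000
seg 2 [55.6°–154°] cycloidal, h=22: full span → s += 22 → s = 22.0000
seg 3 [154°–226.7°] uniform, h=8: full span → s += 8 → s = 30.0000
seg 4 [226.7°–360°] cycloidal, h=15: θ=254.1° here. β=27.4, B=133.3. 15·(0.2056 − sin(2π·0.2056)/(2π)) = 0.7884 → s = 30.7884
radial distance = base radius + s = 34 + 30.7884 = 64.7884

64.7884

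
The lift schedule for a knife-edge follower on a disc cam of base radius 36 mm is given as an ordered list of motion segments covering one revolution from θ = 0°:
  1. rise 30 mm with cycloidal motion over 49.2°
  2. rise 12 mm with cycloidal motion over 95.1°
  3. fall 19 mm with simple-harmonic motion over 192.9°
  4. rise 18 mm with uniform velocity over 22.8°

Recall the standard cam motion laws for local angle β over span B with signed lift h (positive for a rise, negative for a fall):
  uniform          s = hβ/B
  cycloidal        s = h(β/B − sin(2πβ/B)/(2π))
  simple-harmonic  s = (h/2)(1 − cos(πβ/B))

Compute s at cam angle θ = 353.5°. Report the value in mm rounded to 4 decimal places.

seg 1 [0°–49.2°] cycloidal, h=30: full span → s += 30 → s = 30.0000
seg 2 [49.2°–144.3°] cycloidal, h=12: full span → s += 12 → s = 42.0000
seg 3 [144.3°–337.2°] simple-harmonic, h=-19: full span → s += -19 → s = 23.0000
seg 4 [337.2°–360°] uniform, h=18: θ=353.5° here. β=16.3, B=22.8. 18·16.3/22.8 = 12.8684 → s = 35.8684

35.8684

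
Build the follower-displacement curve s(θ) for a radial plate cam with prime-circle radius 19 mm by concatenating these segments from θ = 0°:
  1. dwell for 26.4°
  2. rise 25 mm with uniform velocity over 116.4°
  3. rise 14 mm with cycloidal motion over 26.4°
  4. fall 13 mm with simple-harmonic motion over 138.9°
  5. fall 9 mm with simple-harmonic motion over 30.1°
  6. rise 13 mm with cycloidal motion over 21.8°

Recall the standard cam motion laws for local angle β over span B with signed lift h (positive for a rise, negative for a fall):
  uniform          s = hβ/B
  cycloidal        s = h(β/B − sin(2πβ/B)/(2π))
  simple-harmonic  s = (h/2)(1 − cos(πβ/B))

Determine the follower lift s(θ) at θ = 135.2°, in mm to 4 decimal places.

seg 1 [0°–26.4°] dwell: s stays 0.0000
seg 2 [26.4°–142.8°] uniform, h=25: θ=135.2° here. β=108.8, B=116.4. 25·108.8/116.4 = 23.3677 → s = 23.3677

23.3677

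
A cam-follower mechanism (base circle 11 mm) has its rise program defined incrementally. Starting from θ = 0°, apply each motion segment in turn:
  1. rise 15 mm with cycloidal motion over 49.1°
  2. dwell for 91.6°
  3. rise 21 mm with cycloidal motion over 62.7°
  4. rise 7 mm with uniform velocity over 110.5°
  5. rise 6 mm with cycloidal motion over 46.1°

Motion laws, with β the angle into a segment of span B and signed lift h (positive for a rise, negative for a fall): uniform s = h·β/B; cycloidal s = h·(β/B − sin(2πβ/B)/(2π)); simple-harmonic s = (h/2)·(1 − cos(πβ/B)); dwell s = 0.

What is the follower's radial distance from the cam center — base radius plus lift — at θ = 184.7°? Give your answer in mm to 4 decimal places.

seg 1 [0°–49.1°] cycloidal, h=15: full span → s += 15 → s = 15.0000
seg 2 [49.1°–140.7°] dwell: s stays 15.0000
seg 3 [140.7°–203.4°] cycloidal, h=21: θ=184.7° here. β=44, B=62.7. 21·(0.7018 − sin(2π·0.7018)/(2π)) = 17.9267 → s = 32.9267
radial distance = base radius + s = 11 + 32.9267 = 43.9267

43.9267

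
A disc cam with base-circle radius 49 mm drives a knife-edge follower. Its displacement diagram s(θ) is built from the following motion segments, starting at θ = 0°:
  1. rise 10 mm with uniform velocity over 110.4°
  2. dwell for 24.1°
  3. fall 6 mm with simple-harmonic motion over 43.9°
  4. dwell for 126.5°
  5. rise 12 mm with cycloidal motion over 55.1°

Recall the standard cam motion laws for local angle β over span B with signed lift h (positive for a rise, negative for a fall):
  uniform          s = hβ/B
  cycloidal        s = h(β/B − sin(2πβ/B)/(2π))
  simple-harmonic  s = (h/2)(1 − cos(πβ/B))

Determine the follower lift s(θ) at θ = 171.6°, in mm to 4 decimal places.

seg 1 [0°–110.4°] uniform, h=10: full span → s += 10 → s = 10.0000
seg 2 [110.4°–134.5°] dwell: s stays 10.0000
seg 3 [134.5°–178.4°] simple-harmonic, h=-6: θ=171.6° here. β=37.1, B=43.9. -6/2·(1 − cos(π·0.8451)) = -5.6517 → s = 4.3483

4.3483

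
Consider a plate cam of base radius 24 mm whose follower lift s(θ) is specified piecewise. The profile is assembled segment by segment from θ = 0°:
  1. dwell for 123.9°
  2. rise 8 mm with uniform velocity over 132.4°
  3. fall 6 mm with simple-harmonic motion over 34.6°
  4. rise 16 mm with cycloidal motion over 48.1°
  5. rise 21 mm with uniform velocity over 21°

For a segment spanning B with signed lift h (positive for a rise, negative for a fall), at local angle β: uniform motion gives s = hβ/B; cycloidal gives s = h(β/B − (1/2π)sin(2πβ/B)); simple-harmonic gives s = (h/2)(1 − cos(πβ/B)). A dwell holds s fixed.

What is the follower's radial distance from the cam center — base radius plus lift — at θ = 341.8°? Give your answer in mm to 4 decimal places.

seg 1 [0°–123.9°] dwell: s stays 0.0000
seg 2 [123.9°–256.3°] uniform, h=8: full span → s += 8 → s = 8.0000
seg 3 [256.3°–290.9°] simple-harmonic, h=-6: full span → s += -6 → s = 2.0000
seg 4 [290.9°–339°] cycloidal, h=16: full span → s += 16 → s = 18.0000
seg 5 [339°–360°] uniform, h=21: θ=341.8° here. β=2.8, B=21. 21·2.8/21 = 2.8000 → s = 20.8000
radial distance = base radius + s = 24 + 20.8000 = 44.8000

44.8000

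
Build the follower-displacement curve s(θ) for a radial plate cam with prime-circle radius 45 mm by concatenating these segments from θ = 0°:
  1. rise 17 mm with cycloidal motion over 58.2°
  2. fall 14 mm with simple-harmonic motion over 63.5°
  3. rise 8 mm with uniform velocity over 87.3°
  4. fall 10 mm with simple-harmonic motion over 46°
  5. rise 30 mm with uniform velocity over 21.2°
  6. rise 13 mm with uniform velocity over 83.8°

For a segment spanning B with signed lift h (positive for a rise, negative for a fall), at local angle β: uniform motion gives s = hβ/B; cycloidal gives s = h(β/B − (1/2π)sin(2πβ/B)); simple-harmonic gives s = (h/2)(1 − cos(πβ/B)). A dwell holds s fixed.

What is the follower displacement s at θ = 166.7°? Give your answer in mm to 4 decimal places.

seg 1 [0°–58.2°] cycloidal, h=17: full span → s += 17 → s = 17.0000
seg 2 [58.2°–121.7°] simple-harmonic, h=-14: full span → s += -14 → s = 3.0000
seg 3 [121.7°–209°] uniform, h=8: θ=166.7° here. β=45, B=87.3. 8·45/87.3 = 4.1237 → s = 7.1237

7.1237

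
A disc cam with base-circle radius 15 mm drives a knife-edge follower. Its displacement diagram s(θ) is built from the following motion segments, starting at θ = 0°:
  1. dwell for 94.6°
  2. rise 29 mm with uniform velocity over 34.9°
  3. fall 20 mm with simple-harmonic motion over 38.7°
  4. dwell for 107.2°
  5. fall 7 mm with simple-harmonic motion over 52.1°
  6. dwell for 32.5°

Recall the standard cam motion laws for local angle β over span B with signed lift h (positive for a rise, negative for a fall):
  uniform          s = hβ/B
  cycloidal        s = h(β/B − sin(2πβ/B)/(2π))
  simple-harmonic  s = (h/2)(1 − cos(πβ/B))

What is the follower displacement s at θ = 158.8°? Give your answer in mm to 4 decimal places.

seg 1 [0°–94.6°] dwell: s stays 0.0000
seg 2 [94.6°–129.5°] uniform, h=29: full span → s += 29 → s = 29.0000
seg 3 [129.5°–168.2°] simple-harmonic, h=-20: θ=158.8° here. β=29.3, B=38.7. -20/2·(1 − cos(π·0.7571)) = -17.2271 → s = 11.7729

11.7729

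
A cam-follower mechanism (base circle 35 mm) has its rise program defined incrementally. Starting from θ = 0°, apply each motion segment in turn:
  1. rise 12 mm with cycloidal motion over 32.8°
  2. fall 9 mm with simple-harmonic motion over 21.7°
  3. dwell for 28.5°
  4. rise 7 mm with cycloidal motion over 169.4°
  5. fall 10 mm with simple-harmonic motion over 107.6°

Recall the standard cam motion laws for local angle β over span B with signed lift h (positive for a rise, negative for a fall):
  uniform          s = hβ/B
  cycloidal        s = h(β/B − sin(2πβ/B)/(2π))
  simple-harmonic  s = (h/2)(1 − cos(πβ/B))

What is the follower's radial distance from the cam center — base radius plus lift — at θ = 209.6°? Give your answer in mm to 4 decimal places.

seg 1 [0°–32.8°] cycloidal, h=12: full span → s += 12 → s = 12.0000
seg 2 [32.8°–54.5°] simple-harmonic, h=-9: full span → s += -9 → s = 3.0000
seg 3 [54.5°–83°] dwell: s stays 3.0000
seg 4 [83°–252.4°] cycloidal, h=7: θ=209.6° here. β=126.6, B=169.4. 7·(0.7473 − sin(2π·0.7473)/(2π)) = 6.3453 → s = 9.3453
radial distance = base radius + s = 35 + 9.3453 = 44.3453

44.3453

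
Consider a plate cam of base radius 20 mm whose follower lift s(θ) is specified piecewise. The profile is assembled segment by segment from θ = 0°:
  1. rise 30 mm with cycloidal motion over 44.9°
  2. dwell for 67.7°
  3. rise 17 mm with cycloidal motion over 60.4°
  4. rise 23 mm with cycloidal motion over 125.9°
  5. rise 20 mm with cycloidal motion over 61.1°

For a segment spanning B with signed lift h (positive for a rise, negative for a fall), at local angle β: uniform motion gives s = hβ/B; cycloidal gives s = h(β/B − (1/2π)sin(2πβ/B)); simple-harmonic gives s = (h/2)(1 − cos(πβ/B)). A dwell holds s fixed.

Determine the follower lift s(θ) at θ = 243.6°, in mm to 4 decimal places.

seg 1 [0°–44.9°] cycloidal, h=30: full span → s += 30 → s = 30.0000
seg 2 [44.9°–112.6°] dwell: s stays 30.0000
seg 3 [112.6°–173°] cycloidal, h=17: full span → s += 17 → s = 47.0000
seg 4 [173°–298.9°] cycloidal, h=23: θ=243.6° here. β=70.6, B=125.9. 23·(0.5608 − sin(2π·0.5608)/(2π)) = 14.2614 → s = 61.2614

61.2614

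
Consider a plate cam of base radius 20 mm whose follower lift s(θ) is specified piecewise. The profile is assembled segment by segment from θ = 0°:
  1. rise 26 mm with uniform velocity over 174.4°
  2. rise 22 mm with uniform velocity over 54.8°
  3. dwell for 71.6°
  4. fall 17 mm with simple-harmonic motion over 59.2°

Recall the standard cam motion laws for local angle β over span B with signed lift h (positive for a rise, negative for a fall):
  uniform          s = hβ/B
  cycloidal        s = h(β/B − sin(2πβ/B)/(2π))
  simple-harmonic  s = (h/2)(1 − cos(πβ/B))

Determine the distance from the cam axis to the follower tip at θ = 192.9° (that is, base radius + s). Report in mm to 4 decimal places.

seg 1 [0°–174.4°] uniform, h=26: full span → s += 26 → s = 26.0000
seg 2 [174.4°–229.2°] uniform, h=22: θ=192.9° here. β=18.5, B=54.8. 22·18.5/54.8 = 7.4270 → s = 33.4270
radial distance = base radius + s = 20 + 33.4270 = 53.4270

53.4270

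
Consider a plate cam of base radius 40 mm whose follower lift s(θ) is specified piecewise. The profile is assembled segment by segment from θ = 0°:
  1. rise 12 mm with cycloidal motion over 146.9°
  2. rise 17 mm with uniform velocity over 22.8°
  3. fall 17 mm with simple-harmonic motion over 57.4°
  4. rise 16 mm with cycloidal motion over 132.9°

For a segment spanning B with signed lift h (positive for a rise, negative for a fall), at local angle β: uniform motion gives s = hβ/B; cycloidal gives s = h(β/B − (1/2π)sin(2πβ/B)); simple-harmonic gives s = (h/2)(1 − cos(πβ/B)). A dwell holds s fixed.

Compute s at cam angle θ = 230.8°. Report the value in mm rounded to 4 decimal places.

seg 1 [0°–146.9°] cycloidal, h=12: full span → s += 12 → s = 12.0000
seg 2 [146.9°–169.7°] uniform, h=17: full span → s += 17 → s = 29.0000
seg 3 [169.7°–227.1°] simple-harmonic, h=-17: full span → s += -17 → s = 12.0000
seg 4 [227.1°–360°] cycloidal, h=16: θ=230.8° here. β=3.7, B=132.9. 16·(0.0278 − sin(2π·0.0278)/(2π)) = 0.0023 → s = 12.0023

12.0023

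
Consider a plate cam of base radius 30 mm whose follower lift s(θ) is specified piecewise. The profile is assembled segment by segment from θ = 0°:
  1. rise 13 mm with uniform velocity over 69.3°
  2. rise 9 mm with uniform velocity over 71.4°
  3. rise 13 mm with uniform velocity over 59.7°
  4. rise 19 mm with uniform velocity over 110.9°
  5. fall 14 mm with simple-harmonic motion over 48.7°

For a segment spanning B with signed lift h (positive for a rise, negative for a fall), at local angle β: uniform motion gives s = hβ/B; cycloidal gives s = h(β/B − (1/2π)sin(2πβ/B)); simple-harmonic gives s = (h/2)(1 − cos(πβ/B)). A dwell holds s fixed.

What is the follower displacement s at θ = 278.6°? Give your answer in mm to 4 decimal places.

seg 1 [0°–69.3°] uniform, h=13: full span → s += 13 → s = 13.0000
seg 2 [69.3°–140.7°] uniform, h=9: full span → s += 9 → s = 22.0000
seg 3 [140.7°–200.4°] uniform, h=13: full span → s += 13 → s = 35.0000
seg 4 [200.4°–311.3°] uniform, h=19: θ=278.6° here. β=78.2, B=110.9. 19·78.2/110.9 = 13.3977 → s = 48.3977

48.3977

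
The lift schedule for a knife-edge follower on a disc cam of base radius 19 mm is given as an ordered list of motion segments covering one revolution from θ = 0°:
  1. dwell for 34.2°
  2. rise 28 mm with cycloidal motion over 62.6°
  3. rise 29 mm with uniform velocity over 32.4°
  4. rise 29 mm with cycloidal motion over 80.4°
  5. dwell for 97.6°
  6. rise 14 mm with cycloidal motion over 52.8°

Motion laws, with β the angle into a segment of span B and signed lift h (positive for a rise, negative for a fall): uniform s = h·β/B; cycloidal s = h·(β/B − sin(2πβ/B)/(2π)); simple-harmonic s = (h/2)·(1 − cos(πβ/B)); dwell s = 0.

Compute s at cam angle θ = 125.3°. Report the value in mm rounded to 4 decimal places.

seg 1 [0°–34.2°] dwell: s stays 0.0000
seg 2 [34.2°–96.8°] cycloidal, h=28: full span → s += 28 → s = 28.0000
seg 3 [96.8°–129.2°] uniform, h=29: θ=125.3° here. β=28.5, B=32.4. 29·28.5/32.4 = 25.5093 → s = 53.5093

53.5093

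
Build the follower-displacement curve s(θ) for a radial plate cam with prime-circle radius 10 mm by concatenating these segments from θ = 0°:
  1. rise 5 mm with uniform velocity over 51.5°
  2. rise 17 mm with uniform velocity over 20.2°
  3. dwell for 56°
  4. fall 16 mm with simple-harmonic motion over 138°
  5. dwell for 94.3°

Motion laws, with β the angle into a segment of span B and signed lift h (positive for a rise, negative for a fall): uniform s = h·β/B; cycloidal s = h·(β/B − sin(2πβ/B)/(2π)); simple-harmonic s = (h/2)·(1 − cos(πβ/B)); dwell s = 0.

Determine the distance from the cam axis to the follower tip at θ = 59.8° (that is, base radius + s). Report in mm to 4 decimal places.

seg 1 [0°–51.5°] uniform, h=5: full span → s += 5 → s = 5.0000
seg 2 [51.5°–71.7°] uniform, h=17: θ=59.8° here. β=8.3, B=20.2. 17·8.3/20.2 = 6.9851 → s = 11.9851
radial distance = base radius + s = 10 + 11.9851 = 21.9851

21.9851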